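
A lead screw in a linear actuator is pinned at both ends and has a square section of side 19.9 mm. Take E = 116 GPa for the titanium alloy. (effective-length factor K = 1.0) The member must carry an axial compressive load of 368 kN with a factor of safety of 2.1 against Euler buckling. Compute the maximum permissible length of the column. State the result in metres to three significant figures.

I = a⁴/12 = 19.9⁴/12 = 1.307×10^4 mm⁴
I = 1.307×10^-8 m⁴
Required critical load P_cr = n·P = 2.1 × 368 = 772.8 kN = 7.728×10^5 N
From P_cr = π²EI/(K·L)²:  L = (1/K)·√(π²EI/P_cr) = (1/1)·√(π²×1.16×10^11×1.307×10^-8/7.728×10^5)
L = 0.139 m

L_max ≈ 0.139 m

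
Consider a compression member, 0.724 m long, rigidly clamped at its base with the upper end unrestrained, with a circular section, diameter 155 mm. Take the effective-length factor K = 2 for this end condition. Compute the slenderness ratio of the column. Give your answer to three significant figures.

For a solid circle r = d/4 = 155/4 = 38.75 mm
L_e = K·L = 2 × 0.724 m = 1.448 m = 1448.0 mm
λ = L_e / r_min = 1448.0 / 38.75 = 37.4

λ ≈ 37.4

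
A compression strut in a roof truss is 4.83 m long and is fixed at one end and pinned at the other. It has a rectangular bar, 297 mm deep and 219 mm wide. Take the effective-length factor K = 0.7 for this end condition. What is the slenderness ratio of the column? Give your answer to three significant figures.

For a rectangle r_min = b/√12 = 219/√12 = 63.22 mm
L_e = K·L = 0.7 × 4.83 m = 3.381 m = 3381.0 mm
λ = L_e / r_min = 3381.0 / 63.22 = 53.5

λ ≈ 53.5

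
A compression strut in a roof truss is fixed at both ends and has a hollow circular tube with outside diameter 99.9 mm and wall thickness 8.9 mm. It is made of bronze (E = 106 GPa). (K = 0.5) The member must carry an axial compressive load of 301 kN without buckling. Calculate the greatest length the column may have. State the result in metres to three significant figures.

L_max ≈ 6.08 m

Inner diameter d_i = 99.9 − 2×8.9 = 82.10 mm
I = π(d_o⁴ − d_i⁴)/64 = π(99.9⁴ − 82.10⁴)/64 = 2.659×10^6 mm⁴
I = 2.659×10^-6 m⁴
At the buckling limit P_cr = P = 3.010×10^5 N
From P_cr = π²EI/(K·L)²:  L = (1/K)·√(π²EI/P_cr) = (1/0.5)·√(π²×1.06×10^11×2.659×10^-6/3.010×10^5)
L = 6.08 m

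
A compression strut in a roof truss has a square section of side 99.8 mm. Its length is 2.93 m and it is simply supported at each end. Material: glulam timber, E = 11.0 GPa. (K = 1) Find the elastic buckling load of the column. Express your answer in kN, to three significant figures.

P_cr ≈ 105 kN

I = a⁴/12 = 99.8⁴/12 = 8.267×10^6 mm⁴
I = 8.267×10^6 mm⁴ = 8.267×10^-6 m⁴
Effective length L_e = K·L = 1 × 2.93 = 2.930 m
P_cr = π²EI / L_e² = π² × 11.0×10⁹ × 8.267×10^-6 / 2.930² = 1.045×10^5 N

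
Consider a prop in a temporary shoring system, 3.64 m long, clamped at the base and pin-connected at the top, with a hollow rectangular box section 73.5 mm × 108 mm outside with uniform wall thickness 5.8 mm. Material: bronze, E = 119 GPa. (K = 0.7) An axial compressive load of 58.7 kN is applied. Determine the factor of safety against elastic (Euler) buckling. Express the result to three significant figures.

n ≈ 5.14

Inner dimensions: h_i = 108 − 2×5.8 = 96.40 mm, b_i = 73.5 − 2×5.8 = 61.90 mm
Weak-axis I_min = (h_o·b_o³ − h_i·b_i³)/12 with b_o = 73.5, b_i = 61.90 mm (shorter outer/inner sides).
I_min = (108×73.5³ − 96.40×61.90³)/12 = 1.668×10^6 mm⁴
I = 1.668×10^6 mm⁴ = 1.668×10^-6 m⁴
Effective length L_e = K·L = 0.7 × 3.64 = 2.548 m
P_cr = π²EI / L_e² = π² × 119×10⁹ × 1.668×10^-6 / 2.548² = 3.018×10^5 N
Factor of safety n = P_cr / P = 301.80 / 58.7 = 5.14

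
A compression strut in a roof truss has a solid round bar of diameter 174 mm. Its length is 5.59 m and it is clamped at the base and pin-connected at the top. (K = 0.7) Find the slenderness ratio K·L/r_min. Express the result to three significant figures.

I = πd⁴/64 = π×174⁴/64 = 4.500×10^7 mm⁴
A = 2.378×10^4 mm²;  r_min = √(I/A) = √(4.500×10^7/2.378×10^4) = 43.50 mm
L_e = K·L = 0.7 × 5.59 m = 3.913 m = 3913.0 mm
λ = L_e / r_min = 3913.0 / 43.50 = 90.0

λ ≈ 90.0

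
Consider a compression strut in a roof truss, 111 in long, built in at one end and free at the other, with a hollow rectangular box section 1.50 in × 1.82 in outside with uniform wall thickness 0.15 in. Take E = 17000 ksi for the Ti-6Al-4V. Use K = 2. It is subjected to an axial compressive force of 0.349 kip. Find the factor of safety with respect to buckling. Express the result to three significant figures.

n ≈ 2.86

Inner dimensions: h_i = 1.82 − 2×0.15 = 1.520 in, b_i = 1.50 − 2×0.15 = 1.200 in
Weak-axis I_min = (h_o·b_o³ − h_i·b_i³)/12 with b_o = 1.50, b_i = 1.200 in (shorter outer/inner sides).
I_min = (1.82×1.50³ − 1.520×1.200³)/12 = 0.2930 in⁴
Effective length L_e = K·L = 2 × 111 = 222.0 in
P_cr = π²EI / L_e² = π² × 17000×10³ × 0.2930 / 222.0² = 997.5 lb
Factor of safety n = P_cr / P = 0.99748 / 0.349 = 2.86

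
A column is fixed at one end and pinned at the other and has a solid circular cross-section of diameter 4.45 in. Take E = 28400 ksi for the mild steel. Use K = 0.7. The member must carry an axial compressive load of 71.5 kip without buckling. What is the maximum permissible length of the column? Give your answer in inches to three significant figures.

I = πd⁴/64 = π×4.45⁴/64 = 19.25 in⁴
At the buckling limit P_cr = P = 7.150×10^4 lb
From P_cr = π²EI/(K·L)²:  L = (1/K)·√(π²EI/P_cr) = (1/0.7)·√(π²×2.84×10^7×19.25/7.150×10^4)
L = 392 in

L_max ≈ 392 in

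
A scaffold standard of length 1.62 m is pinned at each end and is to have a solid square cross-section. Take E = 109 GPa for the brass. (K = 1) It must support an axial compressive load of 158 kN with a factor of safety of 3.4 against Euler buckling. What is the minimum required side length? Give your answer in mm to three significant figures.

a ≈ 63.0 mm

Required P_cr = n·P = 3.4 × 158 = 537.2 kN
L_e = K·L = 1 × 1.62 = 1.620 m
Required I = P_cr·L_e²/(π²E) = 5.372×10^5 × 1.620² / (π² × 1.09×10^11) = 1.311×10^-6 m⁴
I_req = 1.311×10^6 mm⁴
Solid square: I = a⁴/12  ⇒  a = (12I)^(1/4) = (12×1.311×10^6)^(1/4) = 63.0 mm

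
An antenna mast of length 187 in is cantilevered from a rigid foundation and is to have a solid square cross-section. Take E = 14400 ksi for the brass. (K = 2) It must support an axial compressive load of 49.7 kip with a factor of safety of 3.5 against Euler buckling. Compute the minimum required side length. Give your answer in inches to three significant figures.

Required P_cr = n·P = 3.5 × 49.7 = 174.0 kip
L_e = K·L = 2 × 187 = 374.0 in
Required I = P_cr·L_e²/(π²E) = 1.740×10^5 × 374.0² / (π² × 1.44×10^7) = 171.2 in⁴
Solid square: I = a⁴/12  ⇒  a = (12I)^(1/4) = (12×171.2)^(1/4) = 6.73 in

a ≈ 6.73 in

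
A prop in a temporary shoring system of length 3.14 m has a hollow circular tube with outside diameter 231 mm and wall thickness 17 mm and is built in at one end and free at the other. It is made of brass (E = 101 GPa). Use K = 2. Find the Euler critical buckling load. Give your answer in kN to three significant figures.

P_cr ≈ 1660 kN

Inner diameter d_i = 231 − 2×17 = 197.0 mm
I = π(d_o⁴ − d_i⁴)/64 = π(231⁴ − 197.0⁴)/64 = 6.584×10^7 mm⁴
I = 6.584×10^7 mm⁴ = 6.584×10^-5 m⁴
Effective length L_e = K·L = 2 × 3.14 = 6.280 m
P_cr = π²EI / L_e² = π² × 101×10⁹ × 6.584×10^-5 / 6.280² = 1.664×10^6 N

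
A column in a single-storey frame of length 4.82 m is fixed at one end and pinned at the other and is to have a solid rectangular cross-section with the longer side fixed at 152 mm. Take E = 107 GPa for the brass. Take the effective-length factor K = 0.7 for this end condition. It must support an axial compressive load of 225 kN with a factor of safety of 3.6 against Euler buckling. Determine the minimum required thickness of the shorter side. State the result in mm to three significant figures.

Required P_cr = n·P = 3.6 × 225 = 810.0 kN
L_e = K·L = 0.7 × 4.82 = 3.374 m
Required I = P_cr·L_e²/(π²E) = 8.100×10^5 × 3.374² / (π² × 1.07×10^11) = 8.732×10^-6 m⁴
I_req = 8.732×10^6 mm⁴
Rectangle, weak axis: I_min = h·b³/12 with h = 152 mm fixed  ⇒  b = (12I/h)^(1/3) = 88.3 mm

b ≈ 88.3 mm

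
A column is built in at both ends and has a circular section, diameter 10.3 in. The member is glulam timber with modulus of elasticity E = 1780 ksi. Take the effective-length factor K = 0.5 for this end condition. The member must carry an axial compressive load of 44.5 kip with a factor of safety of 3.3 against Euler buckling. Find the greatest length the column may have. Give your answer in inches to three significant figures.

I = πd⁴/64 = π×10.3⁴/64 = 552.5 in⁴
Required critical load P_cr = n·P = 3.3 × 44.5 = 146.8 kip = 1.468×10^5 lb
From P_cr = π²EI/(K·L)²:  L = (1/K)·√(π²EI/P_cr) = (1/0.5)·√(π²×1.78×10^6×552.5/1.468×10^5)
L = 514 in

L_max ≈ 514 in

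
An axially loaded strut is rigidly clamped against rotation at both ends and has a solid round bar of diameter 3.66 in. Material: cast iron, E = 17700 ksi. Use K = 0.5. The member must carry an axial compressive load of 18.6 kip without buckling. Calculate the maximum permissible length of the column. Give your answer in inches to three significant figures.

L_max ≈ 575 in

I = πd⁴/64 = π×3.66⁴/64 = 8.808 in⁴
At the buckling limit P_cr = P = 1.860×10^4 lb
From P_cr = π²EI/(K·L)²:  L = (1/K)·√(π²EI/P_cr) = (1/0.5)·√(π²×1.77×10^7×8.808/1.860×10^4)
L = 575 in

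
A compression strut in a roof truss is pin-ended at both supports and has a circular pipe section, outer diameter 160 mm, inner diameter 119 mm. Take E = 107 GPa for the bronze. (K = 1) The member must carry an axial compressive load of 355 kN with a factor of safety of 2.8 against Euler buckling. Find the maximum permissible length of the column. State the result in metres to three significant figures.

L_max ≈ 4.87 m

d_o = 160 mm, d_i = 119 mm
I = π(d_o⁴ − d_i⁴)/64 = π(160⁴ − 119.0⁴)/64 = 2.233×10^7 mm⁴
I = 2.233×10^-5 m⁴
Required critical load P_cr = n·P = 2.8 × 355 = 994.0 kN = 9.940×10^5 N
From P_cr = π²EI/(K·L)²:  L = (1/K)·√(π²EI/P_cr) = (1/1)·√(π²×1.07×10^11×2.233×10^-5/9.940×10^5)
L = 4.87 m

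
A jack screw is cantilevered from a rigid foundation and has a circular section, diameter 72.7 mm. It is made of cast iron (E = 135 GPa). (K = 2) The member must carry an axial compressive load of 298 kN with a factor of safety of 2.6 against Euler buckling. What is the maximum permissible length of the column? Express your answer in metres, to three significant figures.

I = πd⁴/64 = π×72.7⁴/64 = 1.371×10^6 mm⁴
I = 1.371×10^-6 m⁴
Required critical load P_cr = n·P = 2.6 × 298 = 774.8 kN = 7.748×10^5 N
From P_cr = π²EI/(K·L)²:  L = (1/K)·√(π²EI/P_cr) = (1/2)·√(π²×1.35×10^11×1.371×10^-6/7.748×10^5)
L = 0.768 m

L_max ≈ 0.768 m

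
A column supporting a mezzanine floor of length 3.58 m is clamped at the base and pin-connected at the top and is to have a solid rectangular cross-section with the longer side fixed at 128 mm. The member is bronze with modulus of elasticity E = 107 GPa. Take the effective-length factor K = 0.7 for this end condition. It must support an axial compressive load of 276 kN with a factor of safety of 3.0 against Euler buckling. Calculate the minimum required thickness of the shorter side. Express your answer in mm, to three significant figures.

Required P_cr = n·P = 3.0 × 276 = 828.0 kN
L_e = K·L = 0.7 × 3.58 = 2.506 m
Required I = P_cr·L_e²/(π²E) = 8.280×10^5 × 2.506² / (π² × 1.07×10^11) = 4.924×10^-6 m⁴
I_req = 4.924×10^6 mm⁴
Rectangle, weak axis: I_min = h·b³/12 with h = 128 mm fixed  ⇒  b = (12I/h)^(1/3) = 77.3 mm

b ≈ 77.3 mm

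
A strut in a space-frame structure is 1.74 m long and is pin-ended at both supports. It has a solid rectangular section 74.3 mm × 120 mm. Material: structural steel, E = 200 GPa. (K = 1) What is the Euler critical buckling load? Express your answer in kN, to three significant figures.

P_cr ≈ 2670 kN

Buckling occurs about the weak axis: I_min = h·b³/12 with b = 74.3 mm (the shorter side).
I_min = 120×74.3³/12 = 4.102×10^6 mm⁴
I = 4.102×10^6 mm⁴ = 4.102×10^-6 m⁴
Effective length L_e = K·L = 1 × 1.74 = 1.740 m
P_cr = π²EI / L_e² = π² × 200×10⁹ × 4.102×10^-6 / 1.740² = 2.674×10^6 N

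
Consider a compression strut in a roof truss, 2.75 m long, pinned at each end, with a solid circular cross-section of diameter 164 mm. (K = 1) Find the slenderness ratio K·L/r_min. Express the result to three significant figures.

I = πd⁴/64 = π×164⁴/64 = 3.551×10^7 mm⁴
A = 2.112×10^4 mm²;  r_min = √(I/A) = √(3.551×10^7/2.112×10^4) = 41.00 mm
L_e = K·L = 1 × 2.75 m = 2.750 m = 2750.0 mm
λ = L_e / r_min = 2750.0 / 41.00 = 67.1

λ ≈ 67.1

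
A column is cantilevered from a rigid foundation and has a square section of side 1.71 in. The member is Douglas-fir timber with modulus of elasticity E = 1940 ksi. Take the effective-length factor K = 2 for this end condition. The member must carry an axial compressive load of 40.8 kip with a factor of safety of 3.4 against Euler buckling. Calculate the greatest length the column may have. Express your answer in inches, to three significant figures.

I = a⁴/12 = 1.71⁴/12 = 0.7125 in⁴
Required critical load P_cr = n·P = 3.4 × 40.8 = 138.7 kip = 1.387×10^5 lb
From P_cr = π²EI/(K·L)²:  L = (1/K)·√(π²EI/P_cr) = (1/2)·√(π²×1.94×10^6×0.7125/1.387×10^5)
L = 4.96 in

L_max ≈ 4.96 in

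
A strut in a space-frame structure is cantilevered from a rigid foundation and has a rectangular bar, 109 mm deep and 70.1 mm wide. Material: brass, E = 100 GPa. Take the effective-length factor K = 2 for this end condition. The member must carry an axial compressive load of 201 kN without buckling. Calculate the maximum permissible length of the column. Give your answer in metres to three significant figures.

L_max ≈ 1.96 m

Buckling occurs about the weak axis: I_min = h·b³/12 with b = 70.1 mm (the shorter side).
I_min = 109×70.1³/12 = 3.129×10^6 mm⁴
I = 3.129×10^-6 m⁴
At the buckling limit P_cr = P = 2.010×10^5 N
From P_cr = π²EI/(K·L)²:  L = (1/K)·√(π²EI/P_cr) = (1/2)·√(π²×1.00×10^11×3.129×10^-6/2.010×10^5)
L = 1.96 m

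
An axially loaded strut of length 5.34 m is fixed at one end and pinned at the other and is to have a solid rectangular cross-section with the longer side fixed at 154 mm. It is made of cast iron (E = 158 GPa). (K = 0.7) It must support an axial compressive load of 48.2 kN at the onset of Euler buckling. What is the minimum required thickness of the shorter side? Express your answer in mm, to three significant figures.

b ≈ 32.3 mm

L_e = K·L = 0.7 × 5.34 = 3.738 m
Required I = P_cr·L_e²/(π²E) = 4.820×10^4 × 3.738² / (π² × 1.58×10^11) = 4.319×10^-7 m⁴
I_req = 4.319×10^5 mm⁴
Rectangle, weak axis: I_min = h·b³/12 with h = 154 mm fixed  ⇒  b = (12I/h)^(1/3) = 32.3 mm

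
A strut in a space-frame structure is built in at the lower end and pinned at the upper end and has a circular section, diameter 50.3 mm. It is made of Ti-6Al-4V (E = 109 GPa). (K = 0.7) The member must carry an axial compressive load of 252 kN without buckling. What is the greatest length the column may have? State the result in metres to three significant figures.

L_max ≈ 1.65 m

I = πd⁴/64 = π×50.3⁴/64 = 3.142×10^5 mm⁴
I = 3.142×10^-7 m⁴
At the buckling limit P_cr = P = 2.520×10^5 N
From P_cr = π²EI/(K·L)²:  L = (1/K)·√(π²EI/P_cr) = (1/0.7)·√(π²×1.09×10^11×3.142×10^-7/2.520×10^5)
L = 1.65 m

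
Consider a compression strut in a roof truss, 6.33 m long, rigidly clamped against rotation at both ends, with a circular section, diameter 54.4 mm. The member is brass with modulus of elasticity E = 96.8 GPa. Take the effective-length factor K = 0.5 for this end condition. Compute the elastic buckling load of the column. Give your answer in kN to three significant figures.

P_cr ≈ 41.0 kN

I = πd⁴/64 = π×54.4⁴/64 = 4.299×10^5 mm⁴
I = 4.299×10^5 mm⁴ = 4.299×10^-7 m⁴
Effective length L_e = K·L = 0.5 × 6.33 = 3.165 m
P_cr = π²EI / L_e² = π² × 96.8×10⁹ × 4.299×10^-7 / 3.165² = 4.100×10^4 N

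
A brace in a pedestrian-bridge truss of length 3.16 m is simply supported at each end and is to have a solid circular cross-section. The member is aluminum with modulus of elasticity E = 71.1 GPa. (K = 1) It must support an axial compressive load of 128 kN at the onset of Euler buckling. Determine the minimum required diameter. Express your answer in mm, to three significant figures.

d ≈ 78.0 mm

L_e = K·L = 1 × 3.16 = 3.160 m
Required I = P_cr·L_e²/(π²E) = 1.280×10^5 × 3.160² / (π² × 7.11×10^10) = 1.821×10^-6 m⁴
I_req = 1.821×10^6 mm⁴
Solid circle: I = πd⁴/64  ⇒  d = (64I/π)^(1/4) = (64×1.821×10^6/π)^(1/4) = 78.0 mm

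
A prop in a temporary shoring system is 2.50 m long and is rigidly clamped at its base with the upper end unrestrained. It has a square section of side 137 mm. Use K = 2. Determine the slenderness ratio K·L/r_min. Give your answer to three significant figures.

I = a⁴/12 = 137⁴/12 = 2.936×10^7 mm⁴
A = 1.877×10^4 mm²;  r_min = √(I/A) = √(2.936×10^7/1.877×10^4) = 39.55 mm
L_e = K·L = 2 × 2.50 m = 5.000 m = 5000.0 mm
λ = L_e / r_min = 5000.0 / 39.55 = 126

λ ≈ 126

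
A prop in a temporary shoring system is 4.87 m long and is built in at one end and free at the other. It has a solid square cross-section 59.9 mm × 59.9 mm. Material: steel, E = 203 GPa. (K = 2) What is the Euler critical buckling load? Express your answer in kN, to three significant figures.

P_cr ≈ 22.7 kN

I = a⁴/12 = 59.9⁴/12 = 1.073×10^6 mm⁴
I = 1.073×10^6 mm⁴ = 1.073×10^-6 m⁴
Effective length L_e = K·L = 2 × 4.87 = 9.740 m
P_cr = π²EI / L_e² = π² × 203×10⁹ × 1.073×10^-6 / 9.740² = 2.266×10^4 N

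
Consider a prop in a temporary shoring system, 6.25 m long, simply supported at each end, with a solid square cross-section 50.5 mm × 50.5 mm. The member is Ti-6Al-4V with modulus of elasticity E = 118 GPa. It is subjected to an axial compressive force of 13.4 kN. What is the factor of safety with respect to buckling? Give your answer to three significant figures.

n ≈ 1.21

I = a⁴/12 = 50.5⁴/12 = 5.420×10^5 mm⁴
I = 5.420×10^5 mm⁴ = 5.420×10^-7 m⁴
Effective length L_e = K·L = 1 × 6.25 = 6.250 m
P_cr = π²EI / L_e² = π² × 118×10⁹ × 5.420×10^-7 / 6.250² = 1.616×10^4 N
Factor of safety n = P_cr / P = 16.159 / 13.4 = 1.21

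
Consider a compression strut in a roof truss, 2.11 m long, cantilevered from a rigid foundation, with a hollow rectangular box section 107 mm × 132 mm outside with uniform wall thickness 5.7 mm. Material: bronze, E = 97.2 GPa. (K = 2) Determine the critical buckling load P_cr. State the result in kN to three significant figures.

Inner dimensions: h_i = 132 − 2×5.7 = 120.6 mm, b_i = 107 − 2×5.7 = 95.60 mm
Weak-axis I_min = (h_o·b_o³ − h_i·b_i³)/12 with b_o = 107, b_i = 95.60 mm (shorter outer/inner sides).
I_min = (132×107³ − 120.6×95.60³)/12 = 4.695×10^6 mm⁴
I = 4.695×10^6 mm⁴ = 4.695×10^-6 m⁴
Effective length L_e = K·L = 2 × 2.11 = 4.220 m
P_cr = π²EI / L_e² = π² × 97.2×10⁹ × 4.695×10^-6 / 4.220² = 2.529×10^5 N

P_cr ≈ 253 kN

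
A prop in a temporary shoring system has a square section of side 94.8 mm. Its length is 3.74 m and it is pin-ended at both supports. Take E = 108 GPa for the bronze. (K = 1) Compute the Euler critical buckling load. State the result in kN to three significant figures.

I = a⁴/12 = 94.8⁴/12 = 6.731×10^6 mm⁴
I = 6.731×10^6 mm⁴ = 6.731×10^-6 m⁴
Effective length L_e = K·L = 1 × 3.74 = 3.740 m
P_cr = π²EI / L_e² = π² × 108×10⁹ × 6.731×10^-6 / 3.740² = 5.129×10^5 N

P_cr ≈ 513 kN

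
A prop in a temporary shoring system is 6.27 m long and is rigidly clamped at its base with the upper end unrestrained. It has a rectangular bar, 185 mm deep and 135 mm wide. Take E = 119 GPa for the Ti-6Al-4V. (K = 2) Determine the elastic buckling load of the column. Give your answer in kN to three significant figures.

P_cr ≈ 283 kN

Buckling occurs about the weak axis: I_min = h·b³/12 with b = 135 mm (the shorter side).
I_min = 185×135³/12 = 3.793×10^7 mm⁴
I = 3.793×10^7 mm⁴ = 3.793×10^-5 m⁴
Effective length L_e = K·L = 2 × 6.27 = 12.54 m
P_cr = π²EI / L_e² = π² × 119×10⁹ × 3.793×10^-5 / 12.54² = 2.833×10^5 N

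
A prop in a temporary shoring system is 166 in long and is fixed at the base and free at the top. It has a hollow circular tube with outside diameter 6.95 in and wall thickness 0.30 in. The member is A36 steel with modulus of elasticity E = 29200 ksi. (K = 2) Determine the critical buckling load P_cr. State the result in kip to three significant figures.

Inner diameter d_i = 6.95 − 2×0.30 = 6.350 in
I = π(d_o⁴ − d_i⁴)/64 = π(6.95⁴ − 6.350⁴)/64 = 34.72 in⁴
Effective length L_e = K·L = 2 × 166 = 332.0 in
P_cr = π²EI / L_e² = π² × 29200×10³ × 34.72 / 332.0² = 9.077×10^4 lb

P_cr ≈ 90.8 kip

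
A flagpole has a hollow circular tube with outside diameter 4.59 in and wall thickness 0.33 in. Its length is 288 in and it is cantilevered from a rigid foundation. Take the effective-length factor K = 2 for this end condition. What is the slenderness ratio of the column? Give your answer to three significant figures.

λ ≈ 381

Inner diameter d_i = 4.59 − 2×0.33 = 3.930 in
I = π(d_o⁴ − d_i⁴)/64 = π(4.59⁴ − 3.930⁴)/64 = 10.08 in⁴
A = 4.416 in²;  r_min = √(I/A) = √(10.08/4.416) = 1.511 in
L_e = K·L = 2 × 288 = 576.0 in
λ = L_e / r_min = 576.00 / 1.511 = 381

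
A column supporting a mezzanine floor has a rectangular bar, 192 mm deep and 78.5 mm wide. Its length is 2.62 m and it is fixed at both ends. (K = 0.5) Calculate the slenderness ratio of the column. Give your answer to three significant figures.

Buckling occurs about the weak axis: I_min = h·b³/12 with b = 78.5 mm (the shorter side).
I_min = 192×78.5³/12 = 7.740×10^6 mm⁴
A = 1.507×10^4 mm²;  r_min = √(I/A) = √(7.740×10^6/1.507×10^4) = 22.66 mm
L_e = K·L = 0.5 × 2.62 m = 1.310 m = 1310.0 mm
λ = L_e / r_min = 1310.0 / 22.66 = 57.8

λ ≈ 57.8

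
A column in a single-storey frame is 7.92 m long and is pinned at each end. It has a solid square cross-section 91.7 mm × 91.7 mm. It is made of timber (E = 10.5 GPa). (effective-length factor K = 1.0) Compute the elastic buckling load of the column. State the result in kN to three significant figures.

P_cr ≈ 9.73 kN

I = a⁴/12 = 91.7⁴/12 = 5.892×10^6 mm⁴
I = 5.892×10^6 mm⁴ = 5.892×10^-6 m⁴
Effective length L_e = K·L = 1 × 7.92 = 7.920 m
P_cr = π²EI / L_e² = π² × 10.5×10⁹ × 5.892×10^-6 / 7.920² = 9.735×10^3 N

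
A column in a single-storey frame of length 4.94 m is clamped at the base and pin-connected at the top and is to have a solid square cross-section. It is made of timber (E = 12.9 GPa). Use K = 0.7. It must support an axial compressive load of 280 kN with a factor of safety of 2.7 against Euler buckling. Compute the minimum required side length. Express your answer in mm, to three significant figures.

a ≈ 171 mm

Required P_cr = n·P = 2.7 × 280 = 756.0 kN
L_e = K·L = 0.7 × 4.94 = 3.458 m
Required I = P_cr·L_e²/(π²E) = 7.560×10^5 × 3.458² / (π² × 1.29×10^10) = 7.100×10^-5 m⁴
I_req = 7.100×10^7 mm⁴
Solid square: I = a⁴/12  ⇒  a = (12I)^(1/4) = (12×7.100×10^7)^(1/4) = 171 mm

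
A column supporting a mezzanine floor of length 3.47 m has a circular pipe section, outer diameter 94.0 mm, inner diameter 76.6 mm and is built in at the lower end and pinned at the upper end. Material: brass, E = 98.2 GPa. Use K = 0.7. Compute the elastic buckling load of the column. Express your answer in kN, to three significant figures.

d_o = 94.0 mm, d_i = 76.6 mm
I = π(d_o⁴ − d_i⁴)/64 = π(94.0⁴ − 76.60⁴)/64 = 2.142×10^6 mm⁴
I = 2.142×10^6 mm⁴ = 2.142×10^-6 m⁴
Effective length L_e = K·L = 0.7 × 3.47 = 2.429 m
P_cr = π²EI / L_e² = π² × 98.2×10⁹ × 2.142×10^-6 / 2.429² = 3.519×10^5 N

P_cr ≈ 352 kN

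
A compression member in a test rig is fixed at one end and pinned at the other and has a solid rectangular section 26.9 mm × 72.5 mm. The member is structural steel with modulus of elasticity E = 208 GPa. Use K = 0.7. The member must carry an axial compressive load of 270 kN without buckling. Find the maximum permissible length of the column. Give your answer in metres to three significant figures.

L_max ≈ 1.35 m

Buckling occurs about the weak axis: I_min = h·b³/12 with b = 26.9 mm (the shorter side).
I_min = 72.5×26.9³/12 = 1.176×10^5 mm⁴
I = 1.176×10^-7 m⁴
At the buckling limit P_cr = P = 2.700×10^5 N
From P_cr = π²EI/(K·L)²:  L = (1/K)·√(π²EI/P_cr) = (1/0.7)·√(π²×2.08×10^11×1.176×10^-7/2.700×10^5)
L = 1.35 m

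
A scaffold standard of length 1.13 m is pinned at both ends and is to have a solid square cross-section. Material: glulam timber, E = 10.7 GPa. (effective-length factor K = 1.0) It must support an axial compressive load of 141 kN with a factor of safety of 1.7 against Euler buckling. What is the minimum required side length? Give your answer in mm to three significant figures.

Required P_cr = n·P = 1.7 × 141 = 239.7 kN
L_e = K·L = 1 × 1.13 = 1.130 m
Required I = P_cr·L_e²/(π²E) = 2.397×10^5 × 1.130² / (π² × 1.07×10^10) = 2.898×10^-6 m⁴
I_req = 2.898×10^6 mm⁴
Solid square: I = a⁴/12  ⇒  a = (12I)^(1/4) = (12×2.898×10^6)^(1/4) = 76.8 mm

a ≈ 76.8 mm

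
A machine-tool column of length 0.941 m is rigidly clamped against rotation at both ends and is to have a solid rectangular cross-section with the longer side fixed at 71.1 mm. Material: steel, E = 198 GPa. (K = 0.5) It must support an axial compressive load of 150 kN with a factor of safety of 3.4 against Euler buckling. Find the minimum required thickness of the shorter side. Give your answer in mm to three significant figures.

Required P_cr = n·P = 3.4 × 150 = 510.0 kN
L_e = K·L = 0.5 × 0.941 = 0.4705 m
Required I = P_cr·L_e²/(π²E) = 5.100×10^5 × 0.4705² / (π² × 1.98×10^11) = 5.777×10^-8 m⁴
I_req = 5.777×10^4 mm⁴
Rectangle, weak axis: I_min = h·b³/12 with h = 71.1 mm fixed  ⇒  b = (12I/h)^(1/3) = 21.4 mm

b ≈ 21.4 mm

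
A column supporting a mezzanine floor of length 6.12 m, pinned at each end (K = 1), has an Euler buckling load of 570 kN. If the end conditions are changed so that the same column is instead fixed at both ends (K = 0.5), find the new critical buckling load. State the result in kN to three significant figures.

P_cr ≈ 2280 kN

P_cr ∝ 1/K², so P_cr,new = P_cr,old × (K_old/K_new)² = 570 × (1/0.5)²
= 570 × 4.000 = 2280 kN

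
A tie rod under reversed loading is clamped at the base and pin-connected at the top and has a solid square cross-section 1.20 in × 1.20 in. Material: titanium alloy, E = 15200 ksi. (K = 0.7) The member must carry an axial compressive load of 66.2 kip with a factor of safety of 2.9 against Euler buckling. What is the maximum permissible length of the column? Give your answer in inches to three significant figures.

I = a⁴/12 = 1.20⁴/12 = 0.1728 in⁴
Required critical load P_cr = n·P = 2.9 × 66.2 = 192.0 kip = 1.920×10^5 lb
From P_cr = π²EI/(K·L)²:  L = (1/K)·√(π²EI/P_cr) = (1/0.7)·√(π²×1.52×10^7×0.1728/1.920×10^5)
L = 16.6 in

L_max ≈ 16.6 in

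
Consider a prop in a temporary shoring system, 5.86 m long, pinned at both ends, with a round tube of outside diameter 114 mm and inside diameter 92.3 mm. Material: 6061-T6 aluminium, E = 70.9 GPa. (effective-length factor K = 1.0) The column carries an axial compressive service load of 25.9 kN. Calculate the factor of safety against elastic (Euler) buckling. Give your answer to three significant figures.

d_o = 114 mm, d_i = 92.3 mm
I = π(d_o⁴ − d_i⁴)/64 = π(114⁴ − 92.30⁴)/64 = 4.728×10^6 mm⁴
I = 4.728×10^6 mm⁴ = 4.728×10^-6 m⁴
Effective length L_e = K·L = 1 × 5.86 = 5.860 m
P_cr = π²EI / L_e² = π² × 70.9×10⁹ × 4.728×10^-6 / 5.860² = 9.634×10^4 N
Factor of safety n = P_cr / P = 96.344 / 25.9 = 3.72

n ≈ 3.72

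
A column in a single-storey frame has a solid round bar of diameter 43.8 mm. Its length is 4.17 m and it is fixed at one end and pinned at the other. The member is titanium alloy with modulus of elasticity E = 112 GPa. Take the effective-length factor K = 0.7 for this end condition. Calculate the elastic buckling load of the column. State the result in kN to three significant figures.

I = πd⁴/64 = π×43.8⁴/64 = 1.807×10^5 mm⁴
I = 1.807×10^5 mm⁴ = 1.807×10^-7 m⁴
Effective length L_e = K·L = 0.7 × 4.17 = 2.919 m
P_cr = π²EI / L_e² = π² × 112×10⁹ × 1.807×10^-7 / 2.919² = 2.344×10^4 N

P_cr ≈ 23.4 kN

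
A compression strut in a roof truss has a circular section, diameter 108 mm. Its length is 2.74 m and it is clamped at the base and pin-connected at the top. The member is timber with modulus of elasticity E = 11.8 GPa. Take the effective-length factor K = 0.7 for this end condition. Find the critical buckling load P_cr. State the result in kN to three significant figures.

I = πd⁴/64 = π×108⁴/64 = 6.678×10^6 mm⁴
I = 6.678×10^6 mm⁴ = 6.678×10^-6 m⁴
Effective length L_e = K·L = 0.7 × 2.74 = 1.918 m
P_cr = π²EI / L_e² = π² × 11.8×10⁹ × 6.678×10^-6 / 1.918² = 2.114×10^5 N

P_cr ≈ 211 kN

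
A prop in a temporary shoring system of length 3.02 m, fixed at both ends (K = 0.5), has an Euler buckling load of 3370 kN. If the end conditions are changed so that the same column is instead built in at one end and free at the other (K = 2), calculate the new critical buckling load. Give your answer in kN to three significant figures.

P_cr ∝ 1/K², so P_cr,new = P_cr,old × (K_old/K_new)² = 3370 × (0.5/2)²
= 3370 × 0.06250 = 211 kN

P_cr ≈ 211 kN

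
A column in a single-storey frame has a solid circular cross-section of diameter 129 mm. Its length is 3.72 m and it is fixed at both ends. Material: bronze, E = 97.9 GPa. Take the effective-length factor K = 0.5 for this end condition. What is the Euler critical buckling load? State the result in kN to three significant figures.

P_cr ≈ 3800 kN

I = πd⁴/64 = π×129⁴/64 = 1.359×10^7 mm⁴
I = 1.359×10^7 mm⁴ = 1.359×10^-5 m⁴
Effective length L_e = K·L = 0.5 × 3.72 = 1.860 m
P_cr = π²EI / L_e² = π² × 97.9×10⁹ × 1.359×10^-5 / 1.860² = 3.797×10^6 N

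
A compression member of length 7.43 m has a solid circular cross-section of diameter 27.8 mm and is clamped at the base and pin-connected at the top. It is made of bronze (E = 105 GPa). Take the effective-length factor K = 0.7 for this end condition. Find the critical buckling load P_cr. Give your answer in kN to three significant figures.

I = πd⁴/64 = π×27.8⁴/64 = 2.932×10^4 mm⁴
I = 2.932×10^4 mm⁴ = 2.932×10^-8 m⁴
Effective length L_e = K·L = 0.7 × 7.43 = 5.201 m
P_cr = π²EI / L_e² = π² × 105×10⁹ × 2.932×10^-8 / 5.201² = 1.123×10^3 N

P_cr ≈ 1.12 kN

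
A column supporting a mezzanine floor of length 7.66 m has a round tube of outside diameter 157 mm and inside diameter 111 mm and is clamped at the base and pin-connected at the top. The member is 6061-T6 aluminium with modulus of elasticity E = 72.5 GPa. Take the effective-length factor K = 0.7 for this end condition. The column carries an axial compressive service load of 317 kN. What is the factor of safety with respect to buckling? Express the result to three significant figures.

d_o = 157 mm, d_i = 111 mm
I = π(d_o⁴ − d_i⁴)/64 = π(157⁴ − 111.0⁴)/64 = 2.237×10^7 mm⁴
I = 2.237×10^7 mm⁴ = 2.237×10^-5 m⁴
Effective length L_e = K·L = 0.7 × 7.66 = 5.362 m
P_cr = π²EI / L_e² = π² × 72.5×10⁹ × 2.237×10^-5 / 5.362² = 5.568×10^5 N
Factor of safety n = P_cr / P = 556.80 / 317 = 1.76

n ≈ 1.76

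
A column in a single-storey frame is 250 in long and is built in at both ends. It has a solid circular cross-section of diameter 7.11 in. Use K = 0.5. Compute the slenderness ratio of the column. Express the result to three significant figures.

λ ≈ 70.3

For a solid circle r = d/4 = 7.11/4 = 1.778 in
L_e = K·L = 0.5 × 250 = 125.0 in
λ = L_e / r_min = 125.00 / 1.778 = 70.3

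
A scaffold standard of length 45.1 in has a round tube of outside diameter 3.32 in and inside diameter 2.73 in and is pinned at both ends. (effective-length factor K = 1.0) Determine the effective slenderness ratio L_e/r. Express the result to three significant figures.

λ ≈ 42.0

d_o = 3.32 in, d_i = 2.73 in
I = π(d_o⁴ − d_i⁴)/64 = π(3.32⁴ − 2.730⁴)/64 = 3.237 in⁴
A = 2.803 in²;  r_min = √(I/A) = √(3.237/2.803) = 1.075 in
L_e = K·L = 1 × 45.1 = 45.10 in
λ = L_e / r_min = 45.100 / 1.075 = 42.0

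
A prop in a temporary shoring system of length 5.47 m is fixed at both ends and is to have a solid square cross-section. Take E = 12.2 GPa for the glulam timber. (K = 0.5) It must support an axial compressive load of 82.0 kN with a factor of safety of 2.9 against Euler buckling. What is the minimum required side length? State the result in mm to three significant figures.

Required P_cr = n·P = 2.9 × 82.0 = 237.8 kN
L_e = K·L = 0.5 × 5.47 = 2.735 m
Required I = P_cr·L_e²/(π²E) = 2.378×10^5 × 2.735² / (π² × 1.22×10^10) = 1.477×10^-5 m⁴
I_req = 1.477×10^7 mm⁴
Solid square: I = a⁴/12  ⇒  a = (12I)^(1/4) = (12×1.477×10^7)^(1/4) = 115 mm

a ≈ 115 mm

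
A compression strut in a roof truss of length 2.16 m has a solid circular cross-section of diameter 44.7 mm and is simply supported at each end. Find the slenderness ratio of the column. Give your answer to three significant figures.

λ ≈ 193

I = πd⁴/64 = π×44.7⁴/64 = 1.960×10^5 mm⁴
A = 1.569×10^3 mm²;  r_min = √(I/A) = √(1.960×10^5/1.569×10^3) = 11.18 mm
L_e = K·L = 1 × 2.16 m = 2.160 m = 2160.0 mm
λ = L_e / r_min = 2160.0 / 11.18 = 193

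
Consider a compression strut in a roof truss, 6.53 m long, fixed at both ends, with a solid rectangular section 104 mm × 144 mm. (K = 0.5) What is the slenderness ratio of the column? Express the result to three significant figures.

λ ≈ 109

Buckling occurs about the weak axis: I_min = h·b³/12 with b = 104 mm (the shorter side).
I_min = 144×104³/12 = 1.350×10^7 mm⁴
A = 1.498×10^4 mm²;  r_min = √(I/A) = √(1.350×10^7/1.498×10^4) = 30.02 mm
L_e = K·L = 0.5 × 6.53 m = 3.265 m = 3265.0 mm
λ = L_e / r_min = 3265.0 / 30.02 = 109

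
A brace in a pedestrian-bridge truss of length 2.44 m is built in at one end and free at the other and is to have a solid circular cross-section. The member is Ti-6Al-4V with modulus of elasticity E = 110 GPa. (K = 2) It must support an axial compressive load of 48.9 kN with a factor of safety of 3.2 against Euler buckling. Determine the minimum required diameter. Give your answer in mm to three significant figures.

Required P_cr = n·P = 3.2 × 48.9 = 156.5 kN
L_e = K·L = 2 × 2.44 = 4.880 m
Required I = P_cr·L_e²/(π²E) = 1.565×10^5 × 4.880² / (π² × 1.10×10^11) = 3.432×10^-6 m⁴
I_req = 3.432×10^6 mm⁴
Solid circle: I = πd⁴/64  ⇒  d = (64I/π)^(1/4) = (64×3.432×10^6/π)^(1/4) = 91.4 mm

d ≈ 91.4 mm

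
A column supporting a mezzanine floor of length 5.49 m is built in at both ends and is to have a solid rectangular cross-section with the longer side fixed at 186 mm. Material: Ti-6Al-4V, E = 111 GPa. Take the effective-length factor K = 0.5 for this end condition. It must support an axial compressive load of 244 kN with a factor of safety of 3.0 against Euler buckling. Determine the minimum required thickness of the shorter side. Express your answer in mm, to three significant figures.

b ≈ 68.7 mm

Required P_cr = n·P = 3.0 × 244 = 732.0 kN
L_e = K·L = 0.5 × 5.49 = 2.745 m
Required I = P_cr·L_e²/(π²E) = 7.320×10^5 × 2.745² / (π² × 1.11×10^11) = 5.035×10^-6 m⁴
I_req = 5.035×10^6 mm⁴
Rectangle, weak axis: I_min = h·b³/12 with h = 186 mm fixed  ⇒  b = (12I/h)^(1/3) = 68.7 mm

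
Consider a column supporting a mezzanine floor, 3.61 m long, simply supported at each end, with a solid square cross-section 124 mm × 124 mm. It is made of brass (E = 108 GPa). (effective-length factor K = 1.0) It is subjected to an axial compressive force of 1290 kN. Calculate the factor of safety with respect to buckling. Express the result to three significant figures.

I = a⁴/12 = 124⁴/12 = 1.970×10^7 mm⁴
I = 1.970×10^7 mm⁴ = 1.970×10^-5 m⁴
Effective length L_e = K·L = 1 × 3.61 = 3.610 m
P_cr = π²EI / L_e² = π² × 108×10⁹ × 1.970×10^-5 / 3.610² = 1.611×10^6 N
Factor of safety n = P_cr / P = 1611.4 / 1290 = 1.25

n ≈ 1.25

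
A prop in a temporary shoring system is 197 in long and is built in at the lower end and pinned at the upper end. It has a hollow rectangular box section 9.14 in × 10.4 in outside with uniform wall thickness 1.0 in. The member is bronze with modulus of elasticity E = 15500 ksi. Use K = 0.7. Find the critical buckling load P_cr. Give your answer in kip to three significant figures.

P_cr ≈ 3270 kip

Inner dimensions: h_i = 10.4 − 2×1.0 = 8.400 in, b_i = 9.14 − 2×1.0 = 7.140 in
Weak-axis I_min = (h_o·b_o³ − h_i·b_i³)/12 with b_o = 9.14, b_i = 7.140 in (shorter outer/inner sides).
I_min = (10.4×9.14³ − 8.400×7.140³)/12 = 406.9 in⁴
Effective length L_e = K·L = 0.7 × 197 = 137.9 in
P_cr = π²EI / L_e² = π² × 15500×10³ × 406.9 / 137.9² = 3.274×10^6 lb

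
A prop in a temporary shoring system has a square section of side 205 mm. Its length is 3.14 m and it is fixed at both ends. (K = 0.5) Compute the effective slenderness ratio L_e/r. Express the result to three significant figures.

For a square r = a/√12 = 205/√12 = 59.18 mm
L_e = K·L = 0.5 × 3.14 m = 1.570 m = 1570.0 mm
λ = L_e / r_min = 1570.0 / 59.18 = 26.5

λ ≈ 26.5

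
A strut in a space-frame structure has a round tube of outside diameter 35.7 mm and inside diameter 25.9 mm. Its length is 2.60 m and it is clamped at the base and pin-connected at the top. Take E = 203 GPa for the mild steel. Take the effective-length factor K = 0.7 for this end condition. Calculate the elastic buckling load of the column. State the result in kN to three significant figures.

P_cr ≈ 34.9 kN

d_o = 35.7 mm, d_i = 25.9 mm
I = π(d_o⁴ − d_i⁴)/64 = π(35.7⁴ − 25.90⁴)/64 = 5.765×10^4 mm⁴
I = 5.765×10^4 mm⁴ = 5.765×10^-8 m⁴
Effective length L_e = K·L = 0.7 × 2.60 = 1.820 m
P_cr = π²EI / L_e² = π² × 203×10⁹ × 5.765×10^-8 / 1.820² = 3.487×10^4 N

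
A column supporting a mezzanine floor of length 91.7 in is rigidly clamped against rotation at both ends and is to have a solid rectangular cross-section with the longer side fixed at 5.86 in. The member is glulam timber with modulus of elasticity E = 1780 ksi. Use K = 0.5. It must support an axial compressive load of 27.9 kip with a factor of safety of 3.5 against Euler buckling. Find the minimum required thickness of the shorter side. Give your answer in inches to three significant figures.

Required P_cr = n·P = 3.5 × 27.9 = 97.65 kip
L_e = K·L = 0.5 × 91.7 = 45.85 in
Required I = P_cr·L_e²/(π²E) = 9.765×10^4 × 45.85² / (π² × 1.78×10^6) = 11.69 in⁴
Rectangle, weak axis: I_min = h·b³/12 with h = 5.86 in fixed  ⇒  b = (12I/h)^(1/3) = 2.88 in

b ≈ 2.88 in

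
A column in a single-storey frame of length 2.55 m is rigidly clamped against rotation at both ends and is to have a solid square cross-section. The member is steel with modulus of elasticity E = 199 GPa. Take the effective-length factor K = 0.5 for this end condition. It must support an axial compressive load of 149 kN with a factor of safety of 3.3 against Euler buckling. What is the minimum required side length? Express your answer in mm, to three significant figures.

a ≈ 47.0 mm

Required P_cr = n·P = 3.3 × 149 = 491.7 kN
L_e = K·L = 0.5 × 2.55 = 1.275 m
Required I = P_cr·L_e²/(π²E) = 4.917×10^5 × 1.275² / (π² × 1.99×10^11) = 4.070×10^-7 m⁴
I_req = 4.070×10^5 mm⁴
Solid square: I = a⁴/12  ⇒  a = (12I)^(1/4) = (12×4.070×10^5)^(1/4) = 47.0 mm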